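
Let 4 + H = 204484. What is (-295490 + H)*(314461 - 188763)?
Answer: -11439774980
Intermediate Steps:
H = 204480 (H = -4 + 204484 = 204480)
(-295490 + H)*(314461 - 188763) = (-295490 + 204480)*(314461 - 188763) = -91010*125698 = -11439774980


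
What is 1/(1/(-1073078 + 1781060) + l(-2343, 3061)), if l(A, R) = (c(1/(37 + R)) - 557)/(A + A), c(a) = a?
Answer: 155726304756/18510570253 ≈ 8.4128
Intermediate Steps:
l(A, R) = (-557 + 1/(37 + R))/(2*A) (l(A, R) = (1/(37 + R) - 557)/(A + A) = (-557 + 1/(37 + R))/((2*A)) = (-557 + 1/(37 + R))*(1/(2*A)) = (-557 + 1/(37 + R))/(2*A))
1/(1/(-1073078 + 1781060) + l(-2343, 3061)) = 1/(1/(-1073078 + 1781060) + (½)*(-20608 - 557*3061)/(-2343*(37 + 3061))) = 1/(1/707982 + (½)*(-1/2343)*(-20608 - 1704977)/3098) = 1/(1/707982 + (½)*(-1/2343)*(1/3098)*(-1725585)) = 1/(1/707982 + 575195/4839076) = 1/(18510570253/155726304756) = 155726304756/18510570253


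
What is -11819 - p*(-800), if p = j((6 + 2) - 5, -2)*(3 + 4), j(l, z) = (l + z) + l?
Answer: 10581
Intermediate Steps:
j(l, z) = z + 2*l
p = 28 (p = (-2 + 2*((6 + 2) - 5))*(3 + 4) = (-2 + 2*(8 - 5))*7 = (-2 + 2*3)*7 = (-2 + 6)*7 = 4*7 = 28)
-11819 - p*(-800) = -11819 - 28*(-800) = -11819 - 1*(-22400) = -11819 + 22400 = 10581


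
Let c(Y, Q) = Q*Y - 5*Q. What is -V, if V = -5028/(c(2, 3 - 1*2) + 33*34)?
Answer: 1676/373 ≈ 4.4933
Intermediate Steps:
c(Y, Q) = -5*Q + Q*Y
V = -1676/373 (V = -5028/((3 - 1*2)*(-5 + 2) + 33*34) = -5028/((3 - 2)*(-3) + 1122) = -5028/(1*(-3) + 1122) = -5028/(-3 + 1122) = -5028/1119 = -5028*1/1119 = -1676/373 ≈ -4.4933)
-V = -1*(-1676/373) = 1676/373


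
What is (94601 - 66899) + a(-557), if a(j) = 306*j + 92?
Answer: -142648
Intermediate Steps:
a(j) = 92 + 306*j
(94601 - 66899) + a(-557) = (94601 - 66899) + (92 + 306*(-557)) = 27702 + (92 - 170442) = 27702 - 170350 = -142648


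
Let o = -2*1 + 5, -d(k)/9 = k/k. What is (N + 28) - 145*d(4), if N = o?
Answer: 1336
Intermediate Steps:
d(k) = -9 (d(k) = -9*k/k = -9*1 = -9)
o = 3 (o = -2 + 5 = 3)
N = 3
(N + 28) - 145*d(4) = (3 + 28) - 145*(-9) = 31 + 1305 = 1336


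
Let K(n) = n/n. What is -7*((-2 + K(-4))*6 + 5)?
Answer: 7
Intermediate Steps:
K(n) = 1
-7*((-2 + K(-4))*6 + 5) = -7*((-2 + 1)*6 + 5) = -7*(-1*6 + 5) = -7*(-6 + 5) = -7*(-1) = 7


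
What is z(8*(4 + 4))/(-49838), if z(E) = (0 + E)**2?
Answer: -2048/24919 ≈ -0.082186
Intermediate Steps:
z(E) = E**2
z(8*(4 + 4))/(-49838) = (8*(4 + 4))**2/(-49838) = (8*8)**2*(-1/49838) = 64**2*(-1/49838) = 4096*(-1/49838) = -2048/24919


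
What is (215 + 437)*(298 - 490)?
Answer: -125184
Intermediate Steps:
(215 + 437)*(298 - 490) = 652*(-192) = -125184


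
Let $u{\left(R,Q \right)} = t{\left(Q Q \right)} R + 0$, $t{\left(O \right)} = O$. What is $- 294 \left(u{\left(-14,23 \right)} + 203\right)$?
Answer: $2117682$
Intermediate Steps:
$u{\left(R,Q \right)} = R Q^{2}$ ($u{\left(R,Q \right)} = Q Q R + 0 = Q^{2} R + 0 = R Q^{2} + 0 = R Q^{2}$)
$- 294 \left(u{\left(-14,23 \right)} + 203\right) = - 294 \left(- 14 \cdot 23^{2} + 203\right) = - 294 \left(\left(-14\right) 529 + 203\right) = - 294 \left(-7406 + 203\right) = \left(-294\right) \left(-7203\right) = 2117682$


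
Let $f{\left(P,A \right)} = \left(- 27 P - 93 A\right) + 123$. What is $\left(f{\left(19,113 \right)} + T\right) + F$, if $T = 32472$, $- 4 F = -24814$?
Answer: $\frac{55553}{2} \approx 27777.0$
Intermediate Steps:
$F = \frac{12407}{2}$ ($F = \left(- \frac{1}{4}\right) \left(-24814\right) = \frac{12407}{2} \approx 6203.5$)
$f{\left(P,A \right)} = 123 - 93 A - 27 P$ ($f{\left(P,A \right)} = \left(- 93 A - 27 P\right) + 123 = 123 - 93 A - 27 P$)
$\left(f{\left(19,113 \right)} + T\right) + F = \left(\left(123 - 10509 - 513\right) + 32472\right) + \frac{12407}{2} = \left(-10899 + 32472\right) + \frac{12407}{2} = 21573 + \frac{12407}{2} = \frac{55553}{2}$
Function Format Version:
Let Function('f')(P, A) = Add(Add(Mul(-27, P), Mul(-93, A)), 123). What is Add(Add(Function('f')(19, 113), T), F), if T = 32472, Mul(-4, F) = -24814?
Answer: Rational(55553, 2) ≈ 27777.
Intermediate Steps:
F = Rational(12407, 2) (F = Mul(Rational(-1, 4), -24814) = Rational(12407, 2) ≈ 6203.5)
Function('f')(P, A) = Add(123, Mul(-93, A), Mul(-27, P)) (Function('f')(P, A) = Add(Add(Mul(-93, A), Mul(-27, P)), 123) = Add(123, Mul(-93, A), Mul(-27, P)))
Add(Add(Function('f')(19, 113), T), F) = Add(Add(Add(123, Mul(-93, 113), Mul(-27, 19)), 32472), Rational(12407, 2)) = Add(Add(Add(123, -10509, -513), 32472), Rational(12407, 2)) = Add(Add(-10899, 32472), Rational(12407, 2)) = Add(21573, Rational(12407, 2)) = Rational(55553, 2)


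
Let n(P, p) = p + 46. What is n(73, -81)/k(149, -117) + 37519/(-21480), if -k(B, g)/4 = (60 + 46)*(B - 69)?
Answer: -31797317/18215040 ≈ -1.7457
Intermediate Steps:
k(B, g) = 29256 - 424*B (k(B, g) = -4*(60 + 46)*(B - 69) = -424*(-69 + B) = -4*(-7314 + 106*B) = 29256 - 424*B)
n(P, p) = 46 + p
n(73, -81)/k(149, -117) + 37519/(-21480) = (46 - 81)/(29256 - 424*149) + 37519/(-21480) = -35/(29256 - 63176) + 37519*(-1/21480) = -35/(-33920) - 37519/21480 = -35*(-1/33920) - 37519/21480 = 7/6784 - 37519/21480 = -31797317/18215040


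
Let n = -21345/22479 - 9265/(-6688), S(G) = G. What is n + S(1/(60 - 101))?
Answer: 845225341/2054640544 ≈ 0.41137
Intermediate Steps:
n = 21837525/50113184 (n = -21345*1/22479 - 9265*(-1/6688) = -7115/7493 + 9265/6688 = 21837525/50113184 ≈ 0.43576)
n + S(1/(60 - 101)) = 21837525/50113184 + 1/(60 - 101) = 21837525/50113184 + 1/(-41) = 21837525/50113184 - 1/41 = 845225341/2054640544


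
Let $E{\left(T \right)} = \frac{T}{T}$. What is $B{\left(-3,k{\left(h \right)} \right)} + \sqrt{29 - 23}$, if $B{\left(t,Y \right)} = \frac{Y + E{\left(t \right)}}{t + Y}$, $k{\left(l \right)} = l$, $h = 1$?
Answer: $-1 + \sqrt{6} \approx 1.4495$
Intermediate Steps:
$E{\left(T \right)} = 1$
$B{\left(t,Y \right)} = \frac{1 + Y}{Y + t}$ ($B{\left(t,Y \right)} = \frac{Y + 1}{t + Y} = \frac{1 + Y}{Y + t}$)
$B{\left(-3,k{\left(h \right)} \right)} + \sqrt{29 - 23} = \frac{1 + 1}{1 - 3} + \sqrt{29 - 23} = \frac{1}{-2} \cdot 2 + \sqrt{6} = \left(- \frac{1}{2}\right) 2 + \sqrt{6} = -1 + \sqrt{6}$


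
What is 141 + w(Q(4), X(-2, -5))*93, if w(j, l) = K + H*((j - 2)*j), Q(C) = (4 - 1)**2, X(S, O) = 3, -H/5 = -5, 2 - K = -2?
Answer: 146988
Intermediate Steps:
K = 4 (K = 2 - 1*(-2) = 2 + 2 = 4)
H = 25 (H = -5*(-5) = 25)
Q(C) = 9 (Q(C) = 3**2 = 9)
w(j, l) = 4 + 25*j*(-2 + j) (w(j, l) = 4 + 25*((j - 2)*j) = 4 + 25*((-2 + j)*j) = 4 + 25*(j*(-2 + j)) = 4 + 25*j*(-2 + j))
141 + w(Q(4), X(-2, -5))*93 = 141 + (4 - 50*9 + 25*9**2)*93 = 141 + (4 - 450 + 25*81)*93 = 141 + (4 - 450 + 2025)*93 = 141 + 1579*93 = 141 + 146847 = 146988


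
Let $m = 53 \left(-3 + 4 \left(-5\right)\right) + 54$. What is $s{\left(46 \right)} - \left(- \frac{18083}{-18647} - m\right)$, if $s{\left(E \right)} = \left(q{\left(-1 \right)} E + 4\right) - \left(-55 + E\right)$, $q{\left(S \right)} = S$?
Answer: $- \frac{22357189}{18647} \approx -1199.0$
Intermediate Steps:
$m = -1165$ ($m = 53 \left(-3 - 20\right) + 54 = 53 \left(-23\right) + 54 = -1219 + 54 = -1165$)
$s{\left(E \right)} = 59 - 2 E$ ($s{\left(E \right)} = \left(- E + 4\right) - \left(-55 + E\right) = \left(4 - E\right) - \left(-55 + E\right) = 59 - 2 E$)
$s{\left(46 \right)} - \left(- \frac{18083}{-18647} - m\right) = \left(59 - 92\right) - \left(- \frac{18083}{-18647} - -1165\right) = \left(59 - 92\right) - \left(\left(-18083\right) \left(- \frac{1}{18647}\right) + 1165\right) = -33 - \left(\frac{18083}{18647} + 1165\right) = -33 - \frac{21741838}{18647} = - \frac{22357189}{18647}$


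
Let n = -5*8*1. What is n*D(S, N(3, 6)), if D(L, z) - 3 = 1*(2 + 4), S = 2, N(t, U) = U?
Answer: -360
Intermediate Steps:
n = -40 (n = -40*1 = -40)
D(L, z) = 9 (D(L, z) = 3 + 1*(2 + 4) = 3 + 1*6 = 3 + 6 = 9)
n*D(S, N(3, 6)) = -40*9 = -360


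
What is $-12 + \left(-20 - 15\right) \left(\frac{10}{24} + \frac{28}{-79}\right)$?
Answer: $- \frac{13441}{948} \approx -14.178$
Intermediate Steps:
$-12 + \left(-20 - 15\right) \left(\frac{10}{24} + \frac{28}{-79}\right) = -12 - 35 \left(10 \cdot \frac{1}{24} + 28 \left(- \frac{1}{79}\right)\right) = -12 - 35 \left(\frac{5}{12} - \frac{28}{79}\right) = -12 - \frac{2065}{948} = - \frac{13441}{948}$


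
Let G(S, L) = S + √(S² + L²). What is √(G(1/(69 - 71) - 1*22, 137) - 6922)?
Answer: √(-27778 + 2*√77101)/2 ≈ 82.496*I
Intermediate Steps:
G(S, L) = S + √(L² + S²)
√(G(1/(69 - 71) - 1*22, 137) - 6922) = √(((1/(69 - 71) - 1*22) + √(137² + (1/(69 - 71) - 1*22)²)) - 6922) = √(((1/(-2) - 22) + √(18769 + (1/(-2) - 22)²)) - 6922) = √(((-½ - 22) + √(18769 + (-½ - 22)²)) - 6922) = √((-45/2 + √(18769 + (-45/2)²)) - 6922) = √((-45/2 + √(18769 + 2025/4)) - 6922) = √((-45/2 + √(77101/4)) - 6922) = √((-45/2 + √77101/2) - 6922) = √(-13889/2 + √77101/2)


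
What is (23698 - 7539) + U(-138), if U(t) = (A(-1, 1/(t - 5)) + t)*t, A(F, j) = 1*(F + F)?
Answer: 35479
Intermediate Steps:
A(F, j) = 2*F (A(F, j) = 1*(2*F) = 2*F)
U(t) = t*(-2 + t) (U(t) = (2*(-1) + t)*t = (-2 + t)*t = t*(-2 + t))
(23698 - 7539) + U(-138) = (23698 - 7539) - 138*(-2 - 138) = 16159 - 138*(-140) = 16159 + 19320 = 35479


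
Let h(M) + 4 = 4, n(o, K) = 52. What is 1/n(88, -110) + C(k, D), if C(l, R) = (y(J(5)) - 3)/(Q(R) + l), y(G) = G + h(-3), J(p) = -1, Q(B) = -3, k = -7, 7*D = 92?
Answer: 109/260 ≈ 0.41923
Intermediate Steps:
D = 92/7 (D = (⅐)*92 = 92/7 ≈ 13.143)
h(M) = 0 (h(M) = -4 + 4 = 0)
y(G) = G (y(G) = G + 0 = G)
C(l, R) = -4/(-3 + l) (C(l, R) = (-1 - 3)/(-3 + l) = -4/(-3 + l))
1/n(88, -110) + C(k, D) = 1/52 - 4/(-3 - 7) = 1/52 - 4/(-10) = 1/52 - 4*(-⅒) = 1/52 + ⅖ = 109/260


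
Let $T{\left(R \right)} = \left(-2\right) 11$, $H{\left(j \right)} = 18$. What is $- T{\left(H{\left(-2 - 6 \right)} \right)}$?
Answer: $22$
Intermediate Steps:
$T{\left(R \right)} = -22$
$- T{\left(H{\left(-2 - 6 \right)} \right)} = \left(-1\right) \left(-22\right) = 22$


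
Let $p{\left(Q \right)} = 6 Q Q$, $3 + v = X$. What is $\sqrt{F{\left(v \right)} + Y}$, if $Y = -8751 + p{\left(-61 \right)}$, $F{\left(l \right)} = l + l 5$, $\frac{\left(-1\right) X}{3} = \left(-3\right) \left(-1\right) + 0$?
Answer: $\sqrt{13503} \approx 116.2$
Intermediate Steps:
$X = -9$ ($X = - 3 \left(\left(-3\right) \left(-1\right) + 0\right) = - 3 \left(3 + 0\right) = \left(-3\right) 3 = -9$)
$v = -12$ ($v = -3 - 9 = -12$)
$p{\left(Q \right)} = 6 Q^{2}$
$F{\left(l \right)} = 6 l$ ($F{\left(l \right)} = l + 5 l = 6 l$)
$Y = 13575$ ($Y = -8751 + 6 \left(-61\right)^{2} = -8751 + 6 \cdot 3721 = -8751 + 22326 = 13575$)
$\sqrt{F{\left(v \right)} + Y} = \sqrt{6 \left(-12\right) + 13575} = \sqrt{-72 + 13575} = \sqrt{13503}$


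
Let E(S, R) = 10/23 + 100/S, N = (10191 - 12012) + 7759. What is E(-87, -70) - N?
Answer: -11883368/2001 ≈ -5938.7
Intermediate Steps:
N = 5938 (N = -1821 + 7759 = 5938)
E(S, R) = 10/23 + 100/S (E(S, R) = 10*(1/23) + 100/S = 10/23 + 100/S)
E(-87, -70) - N = (10/23 + 100/(-87)) - 1*5938 = (10/23 + 100*(-1/87)) - 5938 = (10/23 - 100/87) - 5938 = -1430/2001 - 5938 = -11883368/2001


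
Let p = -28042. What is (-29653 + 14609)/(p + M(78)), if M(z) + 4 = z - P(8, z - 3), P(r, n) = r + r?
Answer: 3761/6996 ≈ 0.53759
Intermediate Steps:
P(r, n) = 2*r
M(z) = -20 + z (M(z) = -4 + (z - 2*8) = -4 + (z - 1*16) = -4 + (z - 16) = -4 + (-16 + z) = -20 + z)
(-29653 + 14609)/(p + M(78)) = (-29653 + 14609)/(-28042 + (-20 + 78)) = -15044/(-28042 + 58) = -15044/(-27984) = -15044*(-1/27984) = 3761/6996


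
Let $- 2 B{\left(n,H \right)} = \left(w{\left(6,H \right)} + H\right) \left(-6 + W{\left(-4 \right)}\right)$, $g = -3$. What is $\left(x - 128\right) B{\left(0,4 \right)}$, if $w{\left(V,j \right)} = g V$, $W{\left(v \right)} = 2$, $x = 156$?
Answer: $-784$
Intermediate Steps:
$w{\left(V,j \right)} = - 3 V$
$B{\left(n,H \right)} = -36 + 2 H$ ($B{\left(n,H \right)} = - \frac{\left(\left(-3\right) 6 + H\right) \left(-6 + 2\right)}{2} = - \frac{\left(-18 + H\right) \left(-4\right)}{2} = - \frac{72 - 4 H}{2} = -36 + 2 H$)
$\left(x - 128\right) B{\left(0,4 \right)} = \left(156 - 128\right) \left(-36 + 2 \cdot 4\right) = 28 \left(-36 + 8\right) = 28 \left(-28\right) = -784$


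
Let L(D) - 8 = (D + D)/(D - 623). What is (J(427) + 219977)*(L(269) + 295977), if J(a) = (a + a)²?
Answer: 16577527707756/59 ≈ 2.8097e+11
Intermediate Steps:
L(D) = 8 + 2*D/(-623 + D) (L(D) = 8 + (D + D)/(D - 623) = 8 + (2*D)/(-623 + D) = 8 + 2*D/(-623 + D))
J(a) = 4*a² (J(a) = (2*a)² = 4*a²)
(J(427) + 219977)*(L(269) + 295977) = (4*427² + 219977)*(2*(-2492 + 5*269)/(-623 + 269) + 295977) = (4*182329 + 219977)*(2*(-2492 + 1345)/(-354) + 295977) = (729316 + 219977)*(2*(-1/354)*(-1147) + 295977) = 949293*(1147/177 + 295977) = 949293*(52389076/177) = 16577527707756/59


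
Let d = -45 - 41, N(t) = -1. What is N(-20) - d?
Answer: 85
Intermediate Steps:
d = -86
N(-20) - d = -1 - 1*(-86) = -1 + 86 = 85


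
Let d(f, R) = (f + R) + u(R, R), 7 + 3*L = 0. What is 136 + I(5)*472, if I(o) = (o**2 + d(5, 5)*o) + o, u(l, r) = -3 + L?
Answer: 75928/3 ≈ 25309.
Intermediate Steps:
L = -7/3 (L = -7/3 + (1/3)*0 = -7/3 + 0 = -7/3 ≈ -2.3333)
u(l, r) = -16/3 (u(l, r) = -3 - 7/3 = -16/3)
d(f, R) = -16/3 + R + f (d(f, R) = (f + R) - 16/3 = (R + f) - 16/3 = -16/3 + R + f)
I(o) = o**2 + 17*o/3 (I(o) = (o**2 + (-16/3 + 5 + 5)*o) + o = (o**2 + 14*o/3) + o = o**2 + 17*o/3)
136 + I(5)*472 = 136 + ((1/3)*5*(17 + 3*5))*472 = 136 + ((1/3)*5*(17 + 15))*472 = 136 + ((1/3)*5*32)*472 = 136 + (160/3)*472 = 136 + 75520/3 = 75928/3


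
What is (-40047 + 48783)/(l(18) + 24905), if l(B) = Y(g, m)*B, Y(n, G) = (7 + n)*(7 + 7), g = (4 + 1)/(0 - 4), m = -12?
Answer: 4368/13177 ≈ 0.33149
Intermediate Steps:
g = -5/4 (g = 5/(-4) = 5*(-¼) = -5/4 ≈ -1.2500)
Y(n, G) = 98 + 14*n (Y(n, G) = (7 + n)*14 = 98 + 14*n)
l(B) = 161*B/2 (l(B) = (98 + 14*(-5/4))*B = (98 - 35/2)*B = 161*B/2)
(-40047 + 48783)/(l(18) + 24905) = (-40047 + 48783)/((161/2)*18 + 24905) = 8736/(1449 + 24905) = 8736/26354 = 8736*(1/26354) = 4368/13177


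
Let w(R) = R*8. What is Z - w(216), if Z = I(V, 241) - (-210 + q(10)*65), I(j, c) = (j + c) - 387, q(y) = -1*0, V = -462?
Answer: -2126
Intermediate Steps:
w(R) = 8*R
q(y) = 0
I(j, c) = -387 + c + j (I(j, c) = (c + j) - 387 = -387 + c + j)
Z = -398 (Z = (-387 + 241 - 462) - (-210 + 0*65) = -608 - (-210 + 0) = -608 - 1*(-210) = -608 + 210 = -398)
Z - w(216) = -398 - 8*216 = -398 - 1*1728 = -398 - 1728 = -2126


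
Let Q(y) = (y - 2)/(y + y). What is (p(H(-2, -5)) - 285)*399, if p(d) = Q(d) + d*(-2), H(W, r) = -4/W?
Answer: -115311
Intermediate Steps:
Q(y) = (-2 + y)/(2*y) (Q(y) = (-2 + y)/((2*y)) = (-2 + y)*(1/(2*y)) = (-2 + y)/(2*y))
p(d) = -2*d + (-2 + d)/(2*d) (p(d) = (-2 + d)/(2*d) + d*(-2) = (-2 + d)/(2*d) - 2*d = -2*d + (-2 + d)/(2*d))
(p(H(-2, -5)) - 285)*399 = ((1/2 - 1/((-4/(-2))) - (-8)/(-2)) - 285)*399 = ((1/2 - 1/((-4*(-1/2))) - (-8)*(-1)/2) - 285)*399 = ((1/2 - 1/2 - 2*2) - 285)*399 = ((1/2 - 1*1/2 - 4) - 285)*399 = ((1/2 - 1/2 - 4) - 285)*399 = (-4 - 285)*399 = -289*399 = -115311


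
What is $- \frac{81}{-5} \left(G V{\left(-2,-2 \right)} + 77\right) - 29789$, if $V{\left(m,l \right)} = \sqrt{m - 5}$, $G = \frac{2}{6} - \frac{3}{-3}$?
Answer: $- \frac{142708}{5} + \frac{108 i \sqrt{7}}{5} \approx -28542.0 + 57.148 i$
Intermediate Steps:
$G = \frac{4}{3}$ ($G = 2 \cdot \frac{1}{6} - -1 = \frac{1}{3} + 1 = \frac{4}{3} \approx 1.3333$)
$V{\left(m,l \right)} = \sqrt{-5 + m}$
$- \frac{81}{-5} \left(G V{\left(-2,-2 \right)} + 77\right) - 29789 = - \frac{81}{-5} \left(\frac{4 \sqrt{-5 - 2}}{3} + 77\right) - 29789 = \left(-81\right) \left(- \frac{1}{5}\right) \left(\frac{4 \sqrt{-7}}{3} + 77\right) - 29789 = \frac{81 \left(\frac{4 i \sqrt{7}}{3} + 77\right)}{5} - 29789 = \frac{81 \left(77 + \frac{4 i \sqrt{7}}{3}\right)}{5} - 29789 = \left(\frac{6237}{5} + \frac{108 i \sqrt{7}}{5}\right) - 29789 = - \frac{142708}{5} + \frac{108 i \sqrt{7}}{5}$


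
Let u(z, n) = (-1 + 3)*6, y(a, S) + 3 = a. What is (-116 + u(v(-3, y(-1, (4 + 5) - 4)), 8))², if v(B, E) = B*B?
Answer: 10816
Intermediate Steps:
y(a, S) = -3 + a
v(B, E) = B²
u(z, n) = 12 (u(z, n) = 2*6 = 12)
(-116 + u(v(-3, y(-1, (4 + 5) - 4)), 8))² = (-116 + 12)² = (-104)² = 10816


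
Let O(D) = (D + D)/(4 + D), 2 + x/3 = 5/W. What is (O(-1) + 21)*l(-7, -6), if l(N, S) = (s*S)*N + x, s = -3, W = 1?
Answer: -2379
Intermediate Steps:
x = 9 (x = -6 + 3*(5/1) = -6 + 3*(5*1) = -6 + 3*5 = -6 + 15 = 9)
O(D) = 2*D/(4 + D) (O(D) = (2*D)/(4 + D) = 2*D/(4 + D))
l(N, S) = 9 - 3*N*S (l(N, S) = (-3*S)*N + 9 = -3*N*S + 9 = 9 - 3*N*S)
(O(-1) + 21)*l(-7, -6) = (2*(-1)/(4 - 1) + 21)*(9 - 3*(-7)*(-6)) = (2*(-1)/3 + 21)*(9 - 126) = (2*(-1)*(⅓) + 21)*(-117) = (-⅔ + 21)*(-117) = (61/3)*(-117) = -2379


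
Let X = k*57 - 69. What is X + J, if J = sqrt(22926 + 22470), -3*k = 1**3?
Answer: -88 + 6*sqrt(1261) ≈ 125.06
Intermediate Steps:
k = -1/3 (k = -1/3*1**3 = -1/3*1 = -1/3 ≈ -0.33333)
J = 6*sqrt(1261) (J = sqrt(45396) = 6*sqrt(1261) ≈ 213.06)
X = -88 (X = -1/3*57 - 69 = -19 - 69 = -88)
X + J = -88 + 6*sqrt(1261)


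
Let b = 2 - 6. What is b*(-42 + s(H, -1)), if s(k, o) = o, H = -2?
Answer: 172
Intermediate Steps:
b = -4
b*(-42 + s(H, -1)) = -4*(-42 - 1) = -4*(-43) = 172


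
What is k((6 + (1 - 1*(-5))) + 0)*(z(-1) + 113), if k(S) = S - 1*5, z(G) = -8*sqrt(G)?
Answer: 791 - 56*I ≈ 791.0 - 56.0*I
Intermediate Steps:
k(S) = -5 + S (k(S) = S - 5 = -5 + S)
k((6 + (1 - 1*(-5))) + 0)*(z(-1) + 113) = (-5 + ((6 + (1 - 1*(-5))) + 0))*(-8*I + 113) = (-5 + ((6 + (1 + 5)) + 0))*(-8*I + 113) = (-5 + ((6 + 6) + 0))*(113 - 8*I) = (-5 + (12 + 0))*(113 - 8*I) = (-5 + 12)*(113 - 8*I) = 7*(113 - 8*I) = 791 - 56*I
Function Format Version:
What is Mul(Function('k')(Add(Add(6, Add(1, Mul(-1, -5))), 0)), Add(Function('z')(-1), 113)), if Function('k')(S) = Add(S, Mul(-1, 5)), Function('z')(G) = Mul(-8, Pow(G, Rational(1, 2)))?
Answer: Add(791, Mul(-56, I)) ≈ Add(791.00, Mul(-56.000, I))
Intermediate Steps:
Function('k')(S) = Add(-5, S) (Function('k')(S) = Add(S, -5) = Add(-5, S))
Mul(Function('k')(Add(Add(6, Add(1, Mul(-1, -5))), 0)), Add(Function('z')(-1), 113)) = Mul(Add(-5, Add(Add(6, Add(1, Mul(-1, -5))), 0)), Add(Mul(-8, Pow(-1, Rational(1, 2))), 113)) = Mul(Add(-5, Add(Add(6, Add(1, 5)), 0)), Add(Mul(-8, I), 113)) = Mul(Add(-5, Add(Add(6, 6), 0)), Add(113, Mul(-8, I))) = Mul(Add(-5, Add(12, 0)), Add(113, Mul(-8, I))) = Mul(Add(-5, 12), Add(113, Mul(-8, I))) = Mul(7, Add(113, Mul(-8, I))) = Add(791, Mul(-56, I))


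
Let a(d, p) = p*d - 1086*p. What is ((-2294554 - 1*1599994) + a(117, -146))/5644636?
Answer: -1876537/2822318 ≈ -0.66489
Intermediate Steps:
a(d, p) = -1086*p + d*p (a(d, p) = d*p - 1086*p = -1086*p + d*p)
((-2294554 - 1*1599994) + a(117, -146))/5644636 = ((-2294554 - 1*1599994) - 146*(-1086 + 117))/5644636 = ((-2294554 - 1599994) - 146*(-969))*(1/5644636) = (-3894548 + 141474)*(1/5644636) = -3753074*1/5644636 = -1876537/2822318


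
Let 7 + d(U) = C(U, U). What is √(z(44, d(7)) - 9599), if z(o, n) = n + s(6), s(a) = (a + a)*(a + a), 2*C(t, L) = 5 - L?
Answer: I*√9463 ≈ 97.278*I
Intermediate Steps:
C(t, L) = 5/2 - L/2 (C(t, L) = (5 - L)/2 = 5/2 - L/2)
s(a) = 4*a² (s(a) = (2*a)*(2*a) = 4*a²)
d(U) = -9/2 - U/2 (d(U) = -7 + (5/2 - U/2) = -9/2 - U/2)
z(o, n) = 144 + n (z(o, n) = n + 4*6² = n + 4*36 = n + 144 = 144 + n)
√(z(44, d(7)) - 9599) = √((144 + (-9/2 - ½*7)) - 9599) = √((144 + (-9/2 - 7/2)) - 9599) = √((144 - 8) - 9599) = √(136 - 9599) = √(-9463) = I*√9463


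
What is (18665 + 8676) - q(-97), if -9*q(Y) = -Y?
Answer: 246166/9 ≈ 27352.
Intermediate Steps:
q(Y) = Y/9 (q(Y) = -(-1)*Y/9 = Y/9)
(18665 + 8676) - q(-97) = (18665 + 8676) - (-97)/9 = 27341 - 1*(-97/9) = 27341 + 97/9 = 246166/9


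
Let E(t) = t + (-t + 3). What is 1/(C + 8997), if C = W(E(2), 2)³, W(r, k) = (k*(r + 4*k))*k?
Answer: 1/94181 ≈ 1.0618e-5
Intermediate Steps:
E(t) = 3 (E(t) = t + (3 - t) = 3)
W(r, k) = k²*(r + 4*k)
C = 85184 (C = (2²*(3 + 4*2))³ = (4*(3 + 8))³ = (4*11)³ = 44³ = 85184)
1/(C + 8997) = 1/(85184 + 8997) = 1/94181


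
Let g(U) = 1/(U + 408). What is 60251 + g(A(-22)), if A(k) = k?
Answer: 23256887/386 ≈ 60251.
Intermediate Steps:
g(U) = 1/(408 + U)
60251 + g(A(-22)) = 60251 + 1/(408 - 22) = 60251 + 1/386 = 23256887/386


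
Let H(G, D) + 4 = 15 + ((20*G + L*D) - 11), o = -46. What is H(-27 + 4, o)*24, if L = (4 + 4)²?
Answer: -81696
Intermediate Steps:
L = 64 (L = 8² = 64)
H(G, D) = 20*G + 64*D (H(G, D) = -4 + (15 + ((20*G + 64*D) - 11)) = -4 + (15 + (-11 + 20*G + 64*D)) = -4 + (4 + 20*G + 64*D) = 20*G + 64*D)
H(-27 + 4, o)*24 = (20*(-27 + 4) + 64*(-46))*24 = (20*(-23) - 2944)*24 = (-460 - 2944)*24 = -3404*24 = -81696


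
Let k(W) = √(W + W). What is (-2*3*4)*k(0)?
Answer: 0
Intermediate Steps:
k(W) = √2*√W (k(W) = √(2*W) = √2*√W)
(-2*3*4)*k(0) = (-2*3*4)*(√2*√0) = (-6*4)*(√2*0) = -24*0 = 0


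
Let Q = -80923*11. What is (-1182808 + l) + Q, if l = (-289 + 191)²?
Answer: -2063357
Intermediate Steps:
Q = -890153
l = 9604 (l = (-98)² = 9604)
(-1182808 + l) + Q = (-1182808 + 9604) - 890153 = -1173204 - 890153 = -2063357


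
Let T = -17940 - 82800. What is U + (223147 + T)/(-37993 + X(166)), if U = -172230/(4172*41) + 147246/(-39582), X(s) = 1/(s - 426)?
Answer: -14767219124153347/1857806036744994 ≈ -7.9487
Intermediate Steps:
X(s) = 1/(-426 + s)
U = -2666994221/564215022 (U = -172230/171052 + 147246*(-1/39582) = -172230*1/171052 - 24541/6597 = -86115/85526 - 24541/6597 = -2666994221/564215022 ≈ -4.7269)
T = -100740
U + (223147 + T)/(-37993 + X(166)) = -2666994221/564215022 + (223147 - 100740)/(-37993 + 1/(-426 + 166)) = -2666994221/564215022 + 122407/(-37993 + 1/(-260)) = -2666994221/564215022 + 122407/(-37993 - 1/260) = -2666994221/564215022 + 122407/(-9878181/260) = -2666994221/564215022 + 122407*(-260/9878181) = -2666994221/564215022 - 31825820/9878181 = -14767219124153347/1857806036744994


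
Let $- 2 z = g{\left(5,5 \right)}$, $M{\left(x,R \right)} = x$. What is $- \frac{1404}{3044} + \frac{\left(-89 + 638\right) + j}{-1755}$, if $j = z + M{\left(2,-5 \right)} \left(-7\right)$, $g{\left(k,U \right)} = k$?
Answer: $- \frac{136165}{178074} \approx -0.76465$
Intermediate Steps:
$z = - \frac{5}{2}$ ($z = \left(- \frac{1}{2}\right) 5 = - \frac{5}{2} \approx -2.5$)
$j = - \frac{33}{2}$ ($j = - \frac{5}{2} + 2 \left(-7\right) = - \frac{5}{2} - 14 = - \frac{33}{2} \approx -16.5$)
$- \frac{1404}{3044} + \frac{\left(-89 + 638\right) + j}{-1755} = - \frac{1404}{3044} + \frac{\left(-89 + 638\right) - \frac{33}{2}}{-1755} = \left(-1404\right) \frac{1}{3044} + \left(549 - \frac{33}{2}\right) \left(- \frac{1}{1755}\right) = - \frac{351}{761} + \frac{1065}{2} \left(- \frac{1}{1755}\right) = - \frac{351}{761} - \frac{71}{234} = - \frac{136165}{178074}$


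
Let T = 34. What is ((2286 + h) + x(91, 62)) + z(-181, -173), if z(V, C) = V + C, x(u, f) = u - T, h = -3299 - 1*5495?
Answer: -6805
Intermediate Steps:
h = -8794 (h = -3299 - 5495 = -8794)
x(u, f) = -34 + u (x(u, f) = u - 1*34 = u - 34 = -34 + u)
z(V, C) = C + V
((2286 + h) + x(91, 62)) + z(-181, -173) = ((2286 - 8794) + (-34 + 91)) + (-173 - 181) = (-6508 + 57) - 354 = -6451 - 354 = -6805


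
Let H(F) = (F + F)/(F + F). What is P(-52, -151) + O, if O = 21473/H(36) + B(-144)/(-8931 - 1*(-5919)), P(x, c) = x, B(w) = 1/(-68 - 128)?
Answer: 12645930193/590352 ≈ 21421.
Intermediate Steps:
B(w) = -1/196 (B(w) = 1/(-196) = -1/196)
H(F) = 1 (H(F) = (2*F)/((2*F)) = (2*F)*(1/(2*F)) = 1)
O = 12676628497/590352 (O = 21473/1 - 1/(196*(-8931 - 1*(-5919))) = 21473*1 - 1/(196*(-8931 + 5919)) = 21473 - 1/196/(-3012) = 21473 - 1/196*(-1/3012) = 21473 + 1/590352 = 12676628497/590352 ≈ 21473.)
P(-52, -151) + O = -52 + 12676628497/590352 = 12645930193/590352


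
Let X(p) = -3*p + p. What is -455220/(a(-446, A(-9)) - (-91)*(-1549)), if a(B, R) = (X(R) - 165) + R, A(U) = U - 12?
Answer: 455220/141103 ≈ 3.2262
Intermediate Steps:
A(U) = -12 + U
X(p) = -2*p
a(B, R) = -165 - R (a(B, R) = (-2*R - 165) + R = (-165 - 2*R) + R = -165 - R)
-455220/(a(-446, A(-9)) - (-91)*(-1549)) = -455220/((-165 - (-12 - 9)) - (-91)*(-1549)) = -455220/((-165 - 1*(-21)) - 1*140959) = -455220/((-165 + 21) - 140959) = -455220/(-144 - 140959) = -455220/(-141103) = -455220*(-1/141103) = 455220/141103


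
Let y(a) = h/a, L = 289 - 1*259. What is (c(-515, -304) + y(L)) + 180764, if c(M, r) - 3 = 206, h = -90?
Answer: 180970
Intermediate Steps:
L = 30 (L = 289 - 259 = 30)
c(M, r) = 209 (c(M, r) = 3 + 206 = 209)
y(a) = -90/a
(c(-515, -304) + y(L)) + 180764 = (209 - 90/30) + 180764 = (209 - 90*1/30) + 180764 = (209 - 3) + 180764 = 206 + 180764 = 180970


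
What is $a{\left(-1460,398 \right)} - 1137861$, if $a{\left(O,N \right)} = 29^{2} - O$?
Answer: $-1135560$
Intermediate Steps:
$a{\left(O,N \right)} = 841 - O$
$a{\left(-1460,398 \right)} - 1137861 = \left(841 - -1460\right) - 1137861 = \left(841 + 1460\right) - 1137861 = 2301 - 1137861 = -1135560$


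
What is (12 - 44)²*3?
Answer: 3072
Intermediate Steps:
(12 - 44)²*3 = (-32)²*3 = 1024*3 = 3072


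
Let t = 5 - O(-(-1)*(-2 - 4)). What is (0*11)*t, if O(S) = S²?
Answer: 0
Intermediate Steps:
t = -31 (t = 5 - (-(-1)*(-2 - 4))² = 5 - (-(-1)*(-6))² = 5 - (-1*6)² = 5 - 1*(-6)² = 5 - 1*36 = 5 - 36 = -31)
(0*11)*t = (0*11)*(-31) = 0*(-31) = 0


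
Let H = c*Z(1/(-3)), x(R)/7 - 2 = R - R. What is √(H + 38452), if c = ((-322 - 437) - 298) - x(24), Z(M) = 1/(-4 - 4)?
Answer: √617374/4 ≈ 196.43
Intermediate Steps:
x(R) = 14 (x(R) = 14 + 7*(R - R) = 14 + 7*0 = 14 + 0 = 14)
Z(M) = -⅛ (Z(M) = 1/(-8) = -⅛)
c = -1071 (c = ((-322 - 437) - 298) - 1*14 = (-759 - 298) - 14 = -1057 - 14 = -1071)
H = 1071/8 (H = -1071*(-⅛) = 1071/8 ≈ 133.88)
√(H + 38452) = √(1071/8 + 38452) = √(308687/8) = √617374/4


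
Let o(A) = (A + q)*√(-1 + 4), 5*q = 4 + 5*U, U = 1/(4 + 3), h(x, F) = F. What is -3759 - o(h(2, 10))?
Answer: -3759 - 383*√3/35 ≈ -3778.0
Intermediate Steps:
U = ⅐ (U = 1/7 = ⅐ ≈ 0.14286)
q = 33/35 (q = (4 + 5*(⅐))/5 = (4 + 5/7)/5 = (⅕)*(33/7) = 33/35 ≈ 0.94286)
o(A) = √3*(33/35 + A) (o(A) = (A + 33/35)*√(-1 + 4) = (33/35 + A)*√3 = √3*(33/35 + A))
-3759 - o(h(2, 10)) = -3759 - √3*(33/35 + 10) = -3759 - √3*383/35 = -3759 - 383*√3/35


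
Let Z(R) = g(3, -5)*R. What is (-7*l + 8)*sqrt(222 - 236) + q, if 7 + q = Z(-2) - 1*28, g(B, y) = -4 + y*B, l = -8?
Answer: 3 + 64*I*sqrt(14) ≈ 3.0 + 239.47*I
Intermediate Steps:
g(B, y) = -4 + B*y
Z(R) = -19*R (Z(R) = (-4 + 3*(-5))*R = (-4 - 15)*R = -19*R)
q = 3 (q = -7 + (-19*(-2) - 1*28) = -7 + (38 - 28) = -7 + 10 = 3)
(-7*l + 8)*sqrt(222 - 236) + q = (-7*(-8) + 8)*sqrt(222 - 236) + 3 = (56 + 8)*sqrt(-14) + 3 = 64*(I*sqrt(14)) + 3 = 64*I*sqrt(14) + 3 = 3 + 64*I*sqrt(14)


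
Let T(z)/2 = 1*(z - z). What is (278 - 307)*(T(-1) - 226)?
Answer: 6554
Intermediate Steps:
T(z) = 0 (T(z) = 2*(1*(z - z)) = 2*(1*0) = 2*0 = 0)
(278 - 307)*(T(-1) - 226) = (278 - 307)*(0 - 226) = -29*(-226) = 6554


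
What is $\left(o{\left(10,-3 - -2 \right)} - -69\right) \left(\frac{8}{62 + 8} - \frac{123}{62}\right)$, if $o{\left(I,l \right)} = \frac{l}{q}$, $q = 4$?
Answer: $- \frac{223135}{1736} \approx -128.53$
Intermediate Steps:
$o{\left(I,l \right)} = \frac{l}{4}$
$\left(o{\left(10,-3 - -2 \right)} - -69\right) \left(\frac{8}{62 + 8} - \frac{123}{62}\right) = \left(\frac{-3 - -2}{4} - -69\right) \left(\frac{8}{62 + 8} - \frac{123}{62}\right) = \left(\frac{-3 + 2}{4} + 69\right) \left(\frac{8}{70} - \frac{123}{62}\right) = \left(\frac{1}{4} \left(-1\right) + 69\right) \left(8 \cdot \frac{1}{70} - \frac{123}{62}\right) = \left(- \frac{1}{4} + 69\right) \left(\frac{4}{35} - \frac{123}{62}\right) = \frac{275}{4} \left(- \frac{4057}{2170}\right) = - \frac{223135}{1736}$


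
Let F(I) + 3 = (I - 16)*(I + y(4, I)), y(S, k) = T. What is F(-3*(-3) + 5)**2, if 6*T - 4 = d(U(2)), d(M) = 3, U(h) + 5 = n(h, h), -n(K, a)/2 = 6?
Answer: 10000/9 ≈ 1111.1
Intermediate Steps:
n(K, a) = -12 (n(K, a) = -2*6 = -12)
U(h) = -17 (U(h) = -5 - 12 = -17)
T = 7/6 (T = 2/3 + (1/6)*3 = 2/3 + 1/2 = 7/6 ≈ 1.1667)
y(S, k) = 7/6
F(I) = -3 + (-16 + I)*(7/6 + I) (F(I) = -3 + (I - 16)*(I + 7/6) = -3 + (-16 + I)*(7/6 + I))
F(-3*(-3) + 5)**2 = (-65/3 + (-3*(-3) + 5)**2 - 89*(-3*(-3) + 5)/6)**2 = (-65/3 + (9 + 5)**2 - 89*(9 + 5)/6)**2 = (-65/3 + 14**2 - 89/6*14)**2 = (-65/3 + 196 - 623/3)**2 = (-100/3)**2 = 10000/9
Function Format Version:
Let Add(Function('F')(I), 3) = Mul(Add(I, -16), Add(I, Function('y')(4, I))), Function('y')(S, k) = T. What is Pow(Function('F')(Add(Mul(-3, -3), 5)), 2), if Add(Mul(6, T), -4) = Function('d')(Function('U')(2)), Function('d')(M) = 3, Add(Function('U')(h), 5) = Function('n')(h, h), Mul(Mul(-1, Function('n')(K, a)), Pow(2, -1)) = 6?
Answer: Rational(10000, 9) ≈ 1111.1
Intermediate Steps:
Function('n')(K, a) = -12 (Function('n')(K, a) = Mul(-2, 6) = -12)
Function('U')(h) = -17 (Function('U')(h) = Add(-5, -12) = -17)
T = Rational(7, 6) (T = Add(Rational(2, 3), Mul(Rational(1, 6), 3)) = Add(Rational(2, 3), Rational(1, 2)) = Rational(7, 6) ≈ 1.1667)
Function('y')(S, k) = Rational(7, 6)
Function('F')(I) = Add(-3, Mul(Add(-16, I), Add(Rational(7, 6), I))) (Function('F')(I) = Add(-3, Mul(Add(I, -16), Add(I, Rational(7, 6)))) = Add(-3, Mul(Add(-16, I), Add(Rational(7, 6), I))))
Pow(Function('F')(Add(Mul(-3, -3), 5)), 2) = Pow(Add(Rational(-65, 3), Pow(Add(Mul(-3, -3), 5), 2), Mul(Rational(-89, 6), Add(Mul(-3, -3), 5))), 2) = Pow(Add(Rational(-65, 3), Pow(Add(9, 5), 2), Mul(Rational(-89, 6), Add(9, 5))), 2) = Pow(Add(Rational(-65, 3), Pow(14, 2), Mul(Rational(-89, 6), 14)), 2) = Pow(Add(Rational(-65, 3), 196, Rational(-623, 3)), 2) = Pow(Rational(-100, 3), 2) = Rational(10000, 9)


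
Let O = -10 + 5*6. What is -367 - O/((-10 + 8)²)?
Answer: -372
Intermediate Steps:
O = 20 (O = -10 + 30 = 20)
-367 - O/((-10 + 8)²) = -367 - 20/((-10 + 8)²) = -367 - 20/((-2)²) = -367 - 20/4 = -367 - 1*5 = -367 - 5 = -372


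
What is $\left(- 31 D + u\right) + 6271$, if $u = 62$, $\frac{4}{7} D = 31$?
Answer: $\frac{18605}{4} \approx 4651.3$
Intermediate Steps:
$D = \frac{217}{4}$ ($D = \frac{7}{4} \cdot 31 = \frac{217}{4} \approx 54.25$)
$\left(- 31 D + u\right) + 6271 = \left(\left(-31\right) \frac{217}{4} + 62\right) + 6271 = \left(- \frac{6727}{4} + 62\right) + 6271 = - \frac{6479}{4} + 6271 = \frac{18605}{4}$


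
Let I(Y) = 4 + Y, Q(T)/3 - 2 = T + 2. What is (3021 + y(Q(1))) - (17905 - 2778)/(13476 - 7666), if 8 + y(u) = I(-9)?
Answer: 2494479/830 ≈ 3005.4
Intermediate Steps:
Q(T) = 12 + 3*T (Q(T) = 6 + 3*(T + 2) = 6 + 3*(2 + T) = 6 + (6 + 3*T) = 12 + 3*T)
y(u) = -13 (y(u) = -8 + (4 - 9) = -8 - 5 = -13)
(3021 + y(Q(1))) - (17905 - 2778)/(13476 - 7666) = (3021 - 13) - (17905 - 2778)/(13476 - 7666) = 3008 - 15127/5810 = 3008 - 1*2161/830 = 3008 - 2161/830 = 2494479/830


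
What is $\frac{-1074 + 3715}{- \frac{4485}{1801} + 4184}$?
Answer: $\frac{4756441}{7530899} \approx 0.63159$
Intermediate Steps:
$\frac{-1074 + 3715}{- \frac{4485}{1801} + 4184} = \frac{2641}{\left(-4485\right) \frac{1}{1801} + 4184} = \frac{2641}{- \frac{4485}{1801} + 4184} = \frac{2641}{\frac{7530899}{1801}} = 2641 \cdot \frac{1801}{7530899} = \frac{4756441}{7530899}$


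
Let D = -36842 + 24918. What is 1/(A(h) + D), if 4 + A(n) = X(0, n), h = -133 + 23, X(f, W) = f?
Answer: -1/11928 ≈ -8.3836e-5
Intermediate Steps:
h = -110
A(n) = -4 (A(n) = -4 + 0 = -4)
D = -11924
1/(A(h) + D) = 1/(-4 - 11924) = 1/(-11928) = -1/11928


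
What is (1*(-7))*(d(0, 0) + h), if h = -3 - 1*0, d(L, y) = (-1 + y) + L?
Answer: 28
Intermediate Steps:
d(L, y) = -1 + L + y
h = -3 (h = -3 + 0 = -3)
(1*(-7))*(d(0, 0) + h) = (1*(-7))*((-1 + 0 + 0) - 3) = -7*(-1 - 3) = -7*(-4) = 28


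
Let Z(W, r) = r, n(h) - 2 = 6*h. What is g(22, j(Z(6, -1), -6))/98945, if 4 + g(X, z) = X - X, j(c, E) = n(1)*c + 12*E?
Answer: -4/98945 ≈ -4.0427e-5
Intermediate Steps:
n(h) = 2 + 6*h
j(c, E) = 8*c + 12*E (j(c, E) = (2 + 6*1)*c + 12*E = (2 + 6)*c + 12*E = 8*c + 12*E)
g(X, z) = -4 (g(X, z) = -4 + (X - X) = -4 + 0 = -4)
g(22, j(Z(6, -1), -6))/98945 = -4/98945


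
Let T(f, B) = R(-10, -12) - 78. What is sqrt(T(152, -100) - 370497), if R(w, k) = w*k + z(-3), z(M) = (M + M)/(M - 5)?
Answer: I*sqrt(1481817)/2 ≈ 608.65*I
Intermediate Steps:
z(M) = 2*M/(-5 + M) (z(M) = (2*M)/(-5 + M) = 2*M/(-5 + M))
R(w, k) = 3/4 + k*w (R(w, k) = w*k + 2*(-3)/(-5 - 3) = k*w + 2*(-3)/(-8) = k*w + 2*(-3)*(-1/8) = k*w + 3/4 = 3/4 + k*w)
T(f, B) = 171/4 (T(f, B) = (3/4 - 12*(-10)) - 78 = (3/4 + 120) - 78 = 483/4 - 78 = 171/4)
sqrt(T(152, -100) - 370497) = sqrt(171/4 - 370497) = sqrt(-1481817/4) = I*sqrt(1481817)/2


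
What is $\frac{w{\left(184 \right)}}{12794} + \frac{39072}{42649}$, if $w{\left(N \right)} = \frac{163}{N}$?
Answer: $\frac{91986190699}{100399840304} \approx 0.9162$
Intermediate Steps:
$\frac{w{\left(184 \right)}}{12794} + \frac{39072}{42649} = \frac{163 \cdot \frac{1}{184}}{12794} + \frac{39072}{42649} = 163 \cdot \frac{1}{184} \cdot \frac{1}{12794} + 39072 \cdot \frac{1}{42649} = \frac{163}{184} \cdot \frac{1}{12794} + \frac{39072}{42649} = \frac{163}{2354096} + \frac{39072}{42649} = \frac{91986190699}{100399840304}$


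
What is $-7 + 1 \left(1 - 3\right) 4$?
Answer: $-15$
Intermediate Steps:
$-7 + 1 \left(1 - 3\right) 4 = -7 + 1 \left(-2\right) 4 = -7 - 8 = -15$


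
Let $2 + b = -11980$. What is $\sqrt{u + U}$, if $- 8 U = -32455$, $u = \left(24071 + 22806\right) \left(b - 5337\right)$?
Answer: $\frac{i \sqrt{12989739298}}{4} \approx 28493.0 i$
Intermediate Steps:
$b = -11982$ ($b = -2 - 11980 = -11982$)
$u = -811862763$ ($u = \left(24071 + 22806\right) \left(-11982 - 5337\right) = 46877 \left(-17319\right) = -811862763$)
$U = \frac{32455}{8}$ ($U = \left(- \frac{1}{8}\right) \left(-32455\right) = \frac{32455}{8} \approx 4056.9$)
$\sqrt{u + U} = \sqrt{-811862763 + \frac{32455}{8}} = \sqrt{- \frac{6494869649}{8}} = \frac{i \sqrt{12989739298}}{4}$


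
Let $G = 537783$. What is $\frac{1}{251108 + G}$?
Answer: $\frac{1}{788891} \approx 1.2676 \cdot 10^{-6}$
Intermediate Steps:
$\frac{1}{251108 + G} = \frac{1}{251108 + 537783} = \frac{1}{788891}$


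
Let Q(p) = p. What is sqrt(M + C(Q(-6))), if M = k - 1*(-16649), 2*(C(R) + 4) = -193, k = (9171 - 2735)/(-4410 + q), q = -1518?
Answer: sqrt(9085870794)/741 ≈ 128.64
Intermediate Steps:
k = -1609/1482 (k = (9171 - 2735)/(-4410 - 1518) = 6436/(-5928) = 6436*(-1/5928) = -1609/1482 ≈ -1.0857)
C(R) = -201/2 (C(R) = -4 + (1/2)*(-193) = -4 - 193/2 = -201/2)
M = 24672209/1482 (M = -1609/1482 - 1*(-16649) = -1609/1482 + 16649 = 24672209/1482 ≈ 16648.)
sqrt(M + C(Q(-6))) = sqrt(24672209/1482 - 201/2) = sqrt(12261634/741) = sqrt(9085870794)/741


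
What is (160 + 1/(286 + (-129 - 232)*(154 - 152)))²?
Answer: 4866318081/190096 ≈ 25599.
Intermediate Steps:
(160 + 1/(286 + (-129 - 232)*(154 - 152)))² = (160 + 1/(286 - 361*2))² = (160 + 1/(286 - 722))² = (160 + 1/(-436))² = (160 - 1/436)² = (69759/436)² = 4866318081/190096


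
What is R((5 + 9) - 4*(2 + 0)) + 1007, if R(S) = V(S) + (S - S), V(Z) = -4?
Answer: 1003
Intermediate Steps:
R(S) = -4 (R(S) = -4 + (S - S) = -4 + 0 = -4)
R((5 + 9) - 4*(2 + 0)) + 1007 = -4 + 1007 = 1003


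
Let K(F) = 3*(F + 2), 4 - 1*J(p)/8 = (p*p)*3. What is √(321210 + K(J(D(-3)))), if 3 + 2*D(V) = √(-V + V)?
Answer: 5*√12846 ≈ 566.70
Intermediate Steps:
D(V) = -3/2 (D(V) = -3/2 + √(-V + V)/2 = -3/2 + √0/2 = -3/2 + (½)*0 = -3/2 + 0 = -3/2)
J(p) = 32 - 24*p² (J(p) = 32 - 8*p*p*3 = 32 - 8*p²*3 = 32 - 24*p²)
K(F) = 6 + 3*F (K(F) = 3*(2 + F) = 6 + 3*F)
√(321210 + K(J(D(-3)))) = √(321210 + (6 + 3*(32 - 24*(-3/2)²))) = √(321210 + (6 + 3*(32 - 24*9/4))) = √(321210 + (6 + 3*(32 - 54))) = √(321210 + (6 + 3*(-22))) = √(321210 + (6 - 66)) = √(321210 - 60) = √321150 = 5*√12846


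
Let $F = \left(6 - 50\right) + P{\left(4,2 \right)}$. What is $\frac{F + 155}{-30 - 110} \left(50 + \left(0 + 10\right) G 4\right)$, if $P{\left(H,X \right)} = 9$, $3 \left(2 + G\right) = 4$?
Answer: $-20$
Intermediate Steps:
$G = - \frac{2}{3}$ ($G = -2 + \frac{1}{3} \cdot 4 = -2 + \frac{4}{3} = - \frac{2}{3} \approx -0.66667$)
$F = -35$ ($F = \left(6 - 50\right) + 9 = -44 + 9 = -35$)
$\frac{F + 155}{-30 - 110} \left(50 + \left(0 + 10\right) G 4\right) = \frac{-35 + 155}{-30 - 110} \left(50 + \left(0 + 10\right) \left(\left(- \frac{2}{3}\right) 4\right)\right) = \frac{120}{-140} \left(50 + 10 \left(- \frac{8}{3}\right)\right) = 120 \left(- \frac{1}{140}\right) \left(50 - \frac{80}{3}\right) = \left(- \frac{6}{7}\right) \frac{70}{3} = -20$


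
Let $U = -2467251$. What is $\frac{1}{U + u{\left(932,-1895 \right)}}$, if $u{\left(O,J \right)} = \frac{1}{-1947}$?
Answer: $- \frac{1947}{4803737698} \approx -4.0531 \cdot 10^{-7}$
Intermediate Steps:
$u{\left(O,J \right)} = - \frac{1}{1947}$
$\frac{1}{U + u{\left(932,-1895 \right)}} = \frac{1}{-2467251 - \frac{1}{1947}} = \frac{1}{- \frac{4803737698}{1947}} = - \frac{1947}{4803737698}$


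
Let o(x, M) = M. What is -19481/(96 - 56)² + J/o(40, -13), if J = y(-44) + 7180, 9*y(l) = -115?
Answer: -105487277/187200 ≈ -563.50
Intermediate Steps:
y(l) = -115/9 (y(l) = (⅑)*(-115) = -115/9)
J = 64505/9 (J = -115/9 + 7180 = 64505/9 ≈ 7167.2)
-19481/(96 - 56)² + J/o(40, -13) = -19481/(96 - 56)² + (64505/9)/(-13) = -19481/(40²) + (64505/9)*(-1/13) = -19481/1600 - 64505/117 = -105487277/187200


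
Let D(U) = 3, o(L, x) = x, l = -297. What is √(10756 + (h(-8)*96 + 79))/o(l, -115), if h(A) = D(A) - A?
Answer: -√11891/115 ≈ -0.94823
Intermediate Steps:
h(A) = 3 - A
√(10756 + (h(-8)*96 + 79))/o(l, -115) = √(10756 + ((3 - 1*(-8))*96 + 79))/(-115) = √(10756 + ((3 + 8)*96 + 79))*(-1/115) = √(10756 + (11*96 + 79))*(-1/115) = √(10756 + (1056 + 79))*(-1/115) = √(10756 + 1135)*(-1/115) = √11891*(-1/115) = -√11891/115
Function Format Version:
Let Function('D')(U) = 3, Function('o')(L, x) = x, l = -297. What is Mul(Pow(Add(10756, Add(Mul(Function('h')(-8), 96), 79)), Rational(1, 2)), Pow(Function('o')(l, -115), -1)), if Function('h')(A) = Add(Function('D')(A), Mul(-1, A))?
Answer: Mul(Rational(-1, 115), Pow(11891, Rational(1, 2))) ≈ -0.94823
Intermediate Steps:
Function('h')(A) = Add(3, Mul(-1, A))
Mul(Pow(Add(10756, Add(Mul(Function('h')(-8), 96), 79)), Rational(1, 2)), Pow(Function('o')(l, -115), -1)) = Mul(Pow(Add(10756, Add(Mul(Add(3, Mul(-1, -8)), 96), 79)), Rational(1, 2)), Pow(-115, -1)) = Mul(Pow(Add(10756, Add(Mul(Add(3, 8), 96), 79)), Rational(1, 2)), Rational(-1, 115)) = Mul(Pow(Add(10756, Add(Mul(11, 96), 79)), Rational(1, 2)), Rational(-1, 115)) = Mul(Pow(Add(10756, Add(1056, 79)), Rational(1, 2)), Rational(-1, 115)) = Mul(Pow(Add(10756, 1135), Rational(1, 2)), Rational(-1, 115)) = Mul(Pow(11891, Rational(1, 2)), Rational(-1, 115)) = Mul(Rational(-1, 115), Pow(11891, Rational(1, 2)))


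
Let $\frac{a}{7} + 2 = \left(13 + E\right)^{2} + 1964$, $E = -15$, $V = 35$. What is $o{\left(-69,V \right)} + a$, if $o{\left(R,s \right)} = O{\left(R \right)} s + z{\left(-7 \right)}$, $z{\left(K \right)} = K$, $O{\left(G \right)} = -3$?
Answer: $13650$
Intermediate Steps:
$o{\left(R,s \right)} = -7 - 3 s$ ($o{\left(R,s \right)} = - 3 s - 7 = -7 - 3 s$)
$a = 13762$ ($a = -14 + 7 \left(\left(13 - 15\right)^{2} + 1964\right) = -14 + 7 \left(\left(-2\right)^{2} + 1964\right) = -14 + 7 \left(4 + 1964\right) = -14 + 7 \cdot 1968 = -14 + 13776 = 13762$)
$o{\left(-69,V \right)} + a = \left(-7 - 105\right) + 13762 = -112 + 13762 = 13650$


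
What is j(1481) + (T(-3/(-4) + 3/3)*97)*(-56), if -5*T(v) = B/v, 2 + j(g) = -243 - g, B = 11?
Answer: 25514/5 ≈ 5102.8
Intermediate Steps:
j(g) = -245 - g (j(g) = -2 + (-243 - g) = -245 - g)
T(v) = -11/(5*v)
j(1481) + (T(-3/(-4) + 3/3)*97)*(-56) = (-245 - 1*1481) + (-11/(5*(-3/(-4) + 3/3))*97)*(-56) = (-245 - 1481) + (-11/(5*(-3*(-¼) + 3*(⅓)))*97)*(-56) = -1726 + (-11/(5*(¾ + 1))*97)*(-56) = -1726 + (-11/(5*7/4)*97)*(-56) = -1726 + (-11/5*4/7*97)*(-56) = -1726 - 44/35*97*(-56) = -1726 - 4268/35*(-56) = -1726 + 34144/5 = 25514/5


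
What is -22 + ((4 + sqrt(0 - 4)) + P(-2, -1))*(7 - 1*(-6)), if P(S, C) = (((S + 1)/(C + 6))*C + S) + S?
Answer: -97/5 + 26*I ≈ -19.4 + 26.0*I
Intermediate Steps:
P(S, C) = 2*S + C*(1 + S)/(6 + C) (P(S, C) = (((1 + S)/(6 + C))*C + S) + S = (C*(1 + S)/(6 + C) + S) + S = (S + C*(1 + S)/(6 + C)) + S = 2*S + C*(1 + S)/(6 + C))
-22 + ((4 + sqrt(0 - 4)) + P(-2, -1))*(7 - 1*(-6)) = -22 + ((4 + sqrt(0 - 4)) + (-1 + 12*(-2) + 3*(-1)*(-2))/(6 - 1))*(7 - 1*(-6)) = -22 + ((4 + sqrt(-4)) + (-1 - 24 + 6)/5)*(7 + 6) = -22 + ((4 + 2*I) + (1/5)*(-19))*13 = -22 + ((4 + 2*I) - 19/5)*13 = -22 + (1/5 + 2*I)*13 = -22 + (13/5 + 26*I) = -97/5 + 26*I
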